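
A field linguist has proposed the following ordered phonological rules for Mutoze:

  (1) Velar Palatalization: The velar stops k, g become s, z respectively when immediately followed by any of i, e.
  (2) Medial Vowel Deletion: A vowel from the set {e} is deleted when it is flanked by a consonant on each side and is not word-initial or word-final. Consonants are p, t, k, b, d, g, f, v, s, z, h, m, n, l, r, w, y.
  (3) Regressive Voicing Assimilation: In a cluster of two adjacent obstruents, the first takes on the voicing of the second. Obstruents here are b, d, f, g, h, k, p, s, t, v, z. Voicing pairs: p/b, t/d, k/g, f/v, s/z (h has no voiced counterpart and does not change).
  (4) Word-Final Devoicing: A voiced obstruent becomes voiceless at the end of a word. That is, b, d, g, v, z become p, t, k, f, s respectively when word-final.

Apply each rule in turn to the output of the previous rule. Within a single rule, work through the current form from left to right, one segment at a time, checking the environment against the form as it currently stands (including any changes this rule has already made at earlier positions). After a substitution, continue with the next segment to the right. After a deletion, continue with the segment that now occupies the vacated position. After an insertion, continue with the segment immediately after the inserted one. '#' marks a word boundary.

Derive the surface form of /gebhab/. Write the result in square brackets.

(1) Velar Palatalization: [gebhab] → [zebhab]
(2) Medial Vowel Deletion: [zebhab] → [zbhab]
(3) Regressive Voicing Assimilation: [zbhab] → [zphab]
(4) Word-Final Devoicing: [zphab] → [zphap]

[zphap]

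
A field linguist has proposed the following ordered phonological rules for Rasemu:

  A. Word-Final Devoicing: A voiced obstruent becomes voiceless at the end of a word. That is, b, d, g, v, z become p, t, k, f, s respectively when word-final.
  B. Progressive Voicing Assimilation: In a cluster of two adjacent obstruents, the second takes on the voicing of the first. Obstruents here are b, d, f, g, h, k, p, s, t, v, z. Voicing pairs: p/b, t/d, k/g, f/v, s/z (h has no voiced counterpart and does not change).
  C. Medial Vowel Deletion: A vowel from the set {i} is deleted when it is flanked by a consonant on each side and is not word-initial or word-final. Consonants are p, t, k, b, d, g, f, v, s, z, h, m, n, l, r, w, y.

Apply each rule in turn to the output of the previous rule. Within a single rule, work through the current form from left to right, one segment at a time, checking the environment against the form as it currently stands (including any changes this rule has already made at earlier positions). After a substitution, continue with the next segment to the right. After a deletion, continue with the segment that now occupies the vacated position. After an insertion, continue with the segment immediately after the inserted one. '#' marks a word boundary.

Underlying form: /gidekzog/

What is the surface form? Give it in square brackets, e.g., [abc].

A Word-Final Devoicing: [gidekzog] → [gidekzok]
B Progressive Voicing Assimilation: [gidekzok] → [gideksok]
C Medial Vowel Deletion: [gideksok] → [gdeksok]

[gdeksok]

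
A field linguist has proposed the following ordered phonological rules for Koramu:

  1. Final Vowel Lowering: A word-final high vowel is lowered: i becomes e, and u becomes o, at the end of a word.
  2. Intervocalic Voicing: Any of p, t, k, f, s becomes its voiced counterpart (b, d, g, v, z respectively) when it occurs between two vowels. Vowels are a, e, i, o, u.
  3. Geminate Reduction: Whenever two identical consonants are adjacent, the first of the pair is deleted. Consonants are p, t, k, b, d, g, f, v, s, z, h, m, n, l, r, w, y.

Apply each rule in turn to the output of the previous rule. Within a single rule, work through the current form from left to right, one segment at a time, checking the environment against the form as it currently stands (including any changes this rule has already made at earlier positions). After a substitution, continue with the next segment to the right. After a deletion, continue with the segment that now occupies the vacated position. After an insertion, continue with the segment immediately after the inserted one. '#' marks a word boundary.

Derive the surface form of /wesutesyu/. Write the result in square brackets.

[wezudesyo]

1 Final Vowel Lowering: [wesutesyu] → [wesutesyo]
2 Intervocalic Voicing: [wesutesyo] → [wezudesyo]
3 Geminate Reduction: no change — [wezudesyo]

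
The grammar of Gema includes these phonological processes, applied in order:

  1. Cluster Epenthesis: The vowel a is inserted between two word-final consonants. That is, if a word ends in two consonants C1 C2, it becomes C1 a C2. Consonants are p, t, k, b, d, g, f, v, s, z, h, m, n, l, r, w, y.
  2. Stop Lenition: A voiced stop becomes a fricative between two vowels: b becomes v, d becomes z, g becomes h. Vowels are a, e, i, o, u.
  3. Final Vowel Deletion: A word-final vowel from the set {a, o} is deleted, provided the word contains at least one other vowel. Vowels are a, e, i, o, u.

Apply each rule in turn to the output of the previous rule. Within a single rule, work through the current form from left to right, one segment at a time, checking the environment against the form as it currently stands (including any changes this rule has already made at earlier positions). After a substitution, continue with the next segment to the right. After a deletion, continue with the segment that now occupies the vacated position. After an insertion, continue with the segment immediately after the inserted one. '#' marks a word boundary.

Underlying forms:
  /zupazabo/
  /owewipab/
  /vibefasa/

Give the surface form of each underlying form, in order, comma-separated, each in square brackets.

/zupazabo/:
  1 Cluster Epenthesis: no change — [zupazabo]
  2 Stop Lenition: [zupazabo] → [zupazavo]
  3 Final Vowel Deletion: [zupazavo] → [zupazav]
/owewipab/:
  1 Cluster Epenthesis: no change — [owewipab]
  2 Stop Lenition: no change — [owewipab]
  3 Final Vowel Deletion: no change — [owewipab]
/vibefasa/:
  1 Cluster Epenthesis: no change — [vibefasa]
  2 Stop Lenition: [vibefasa] → [vivefasa]
  3 Final Vowel Deletion: [vivefasa] → [vivefas]

[zupazav], [owewipab], [vivefas]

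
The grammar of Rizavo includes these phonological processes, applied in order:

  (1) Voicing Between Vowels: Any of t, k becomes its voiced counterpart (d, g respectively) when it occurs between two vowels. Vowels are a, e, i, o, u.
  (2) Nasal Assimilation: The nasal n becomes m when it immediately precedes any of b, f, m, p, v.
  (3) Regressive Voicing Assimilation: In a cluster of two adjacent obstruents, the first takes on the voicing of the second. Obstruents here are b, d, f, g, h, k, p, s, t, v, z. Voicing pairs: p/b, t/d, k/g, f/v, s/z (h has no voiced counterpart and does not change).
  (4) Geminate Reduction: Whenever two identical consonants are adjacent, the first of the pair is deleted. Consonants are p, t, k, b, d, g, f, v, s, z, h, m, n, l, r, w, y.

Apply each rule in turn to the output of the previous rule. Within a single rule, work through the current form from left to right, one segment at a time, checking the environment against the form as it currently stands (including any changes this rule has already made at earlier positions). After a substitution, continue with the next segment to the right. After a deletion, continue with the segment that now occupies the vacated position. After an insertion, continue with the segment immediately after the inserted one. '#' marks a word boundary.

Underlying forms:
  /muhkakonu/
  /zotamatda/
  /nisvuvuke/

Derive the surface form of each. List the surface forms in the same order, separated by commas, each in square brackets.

/muhkakonu/:
  (1) Voicing Between Vowels: [muhkakonu] → [muhkagonu]
  (2) Nasal Assimilation: no change — [muhkagonu]
  (3) Regressive Voicing Assimilation: no change — [muhkagonu]
  (4) Geminate Reduction: no change — [muhkagonu]
/zotamatda/:
  (1) Voicing Between Vowels: [zotamatda] → [zodamatda]
  (2) Nasal Assimilation: no change — [zodamatda]
  (3) Regressive Voicing Assimilation: [zodamatda] → [zodamadda]
  (4) Geminate Reduction: [zodamadda] → [zodamada]
/nisvuvuke/:
  (1) Voicing Between Vowels: [nisvuvuke] → [nisvuvuge]
  (2) Nasal Assimilation: no change — [nisvuvuge]
  (3) Regressive Voicing Assimilation: [nisvuvuge] → [nizvuvuge]
  (4) Geminate Reduction: no change — [nizvuvuge]

[muhkagonu], [zodamada], [nizvuvuge]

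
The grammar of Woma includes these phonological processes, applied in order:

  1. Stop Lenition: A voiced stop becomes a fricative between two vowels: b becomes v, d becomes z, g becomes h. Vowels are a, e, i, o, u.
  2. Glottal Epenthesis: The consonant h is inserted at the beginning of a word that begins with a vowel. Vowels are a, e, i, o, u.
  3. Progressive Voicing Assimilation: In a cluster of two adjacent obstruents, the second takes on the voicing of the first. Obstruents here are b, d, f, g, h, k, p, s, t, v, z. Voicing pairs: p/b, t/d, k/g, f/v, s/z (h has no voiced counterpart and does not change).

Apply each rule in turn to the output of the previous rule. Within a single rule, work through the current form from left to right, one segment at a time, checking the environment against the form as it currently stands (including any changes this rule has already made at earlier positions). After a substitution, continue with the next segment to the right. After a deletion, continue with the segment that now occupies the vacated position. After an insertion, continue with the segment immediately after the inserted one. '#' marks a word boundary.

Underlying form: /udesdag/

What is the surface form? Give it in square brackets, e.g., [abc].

1 Stop Lenition: [udesdag] → [uzesdag]
2 Glottal Epenthesis: [uzesdag] → [huzesdag]
3 Progressive Voicing Assimilation: [huzesdag] → [huzestag]

[huzestag]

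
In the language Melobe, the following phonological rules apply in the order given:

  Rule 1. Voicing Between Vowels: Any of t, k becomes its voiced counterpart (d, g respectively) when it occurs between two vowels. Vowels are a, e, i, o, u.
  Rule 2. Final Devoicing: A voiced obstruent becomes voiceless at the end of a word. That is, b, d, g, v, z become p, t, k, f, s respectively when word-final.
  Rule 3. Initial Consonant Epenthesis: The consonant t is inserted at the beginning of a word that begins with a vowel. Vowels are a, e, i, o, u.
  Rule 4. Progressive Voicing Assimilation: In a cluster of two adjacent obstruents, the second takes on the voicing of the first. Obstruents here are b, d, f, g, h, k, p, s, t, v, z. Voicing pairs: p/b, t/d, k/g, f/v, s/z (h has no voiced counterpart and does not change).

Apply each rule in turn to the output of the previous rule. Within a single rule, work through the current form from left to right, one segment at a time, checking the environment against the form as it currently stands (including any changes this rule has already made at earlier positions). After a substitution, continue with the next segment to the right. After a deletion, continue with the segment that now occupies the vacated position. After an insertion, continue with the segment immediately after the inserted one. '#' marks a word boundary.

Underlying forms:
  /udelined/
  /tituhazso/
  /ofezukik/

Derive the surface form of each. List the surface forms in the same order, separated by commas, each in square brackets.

[tudelinet], [tiduhazzo], [tofezugik]

/udelined/:
  Rule 1 Voicing Between Vowels: no change — [udelined]
  Rule 2 Final Devoicing: [udelined] → [udelinet]
  Rule 3 Initial Consonant Epenthesis: [udelinet] → [tudelinet]
  Rule 4 Progressive Voicing Assimilation: no change — [tudelinet]
/tituhazso/:
  Rule 1 Voicing Between Vowels: [tituhazso] → [tiduhazso]
  Rule 2 Final Devoicing: no change — [tiduhazso]
  Rule 3 Initial Consonant Epenthesis: no change — [tiduhazso]
  Rule 4 Progressive Voicing Assimilation: [tiduhazso] → [tiduhazzo]
/ofezukik/:
  Rule 1 Voicing Between Vowels: [ofezukik] → [ofezugik]
  Rule 2 Final Devoicing: no change — [ofezugik]
  Rule 3 Initial Consonant Epenthesis: [ofezugik] → [tofezugik]
  Rule 4 Progressive Voicing Assimilation: no change — [tofezugik]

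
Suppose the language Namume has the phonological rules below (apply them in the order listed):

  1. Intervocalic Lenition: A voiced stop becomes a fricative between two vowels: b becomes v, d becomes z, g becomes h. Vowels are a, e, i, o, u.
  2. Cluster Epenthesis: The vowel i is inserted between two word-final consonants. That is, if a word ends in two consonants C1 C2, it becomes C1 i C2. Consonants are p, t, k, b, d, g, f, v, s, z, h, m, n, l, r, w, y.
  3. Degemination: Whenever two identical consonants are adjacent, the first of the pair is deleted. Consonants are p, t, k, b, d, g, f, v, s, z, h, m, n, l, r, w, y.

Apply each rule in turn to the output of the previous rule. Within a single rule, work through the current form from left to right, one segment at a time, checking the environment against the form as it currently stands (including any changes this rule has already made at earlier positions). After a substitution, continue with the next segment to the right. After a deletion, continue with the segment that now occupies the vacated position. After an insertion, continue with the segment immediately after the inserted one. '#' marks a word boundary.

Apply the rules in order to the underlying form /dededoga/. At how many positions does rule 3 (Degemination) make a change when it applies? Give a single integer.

1 Intervocalic Lenition: [dededoga] → [dezezoha]
2 Cluster Epenthesis: no change — [dezezoha]
3 Degemination: no change — [dezezoha]
Rule 3 changed 0 position(s).

0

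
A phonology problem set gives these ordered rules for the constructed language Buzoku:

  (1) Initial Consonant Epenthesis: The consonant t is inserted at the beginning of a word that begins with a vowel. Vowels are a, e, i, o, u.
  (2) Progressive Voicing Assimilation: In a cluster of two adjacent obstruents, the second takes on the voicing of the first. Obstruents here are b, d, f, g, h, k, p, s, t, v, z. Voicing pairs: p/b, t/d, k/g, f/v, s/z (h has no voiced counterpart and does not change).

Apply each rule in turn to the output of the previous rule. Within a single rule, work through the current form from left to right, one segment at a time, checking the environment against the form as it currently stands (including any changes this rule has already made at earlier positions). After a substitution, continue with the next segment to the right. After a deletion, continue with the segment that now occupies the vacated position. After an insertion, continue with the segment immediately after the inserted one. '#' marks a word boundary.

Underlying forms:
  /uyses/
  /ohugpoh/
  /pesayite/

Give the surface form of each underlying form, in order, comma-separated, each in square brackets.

[tuyses], [tohugboh], [pesayite]

/uyses/:
  (1) Initial Consonant Epenthesis: [uyses] → [tuyses]
  (2) Progressive Voicing Assimilation: no change — [tuyses]
/ohugpoh/:
  (1) Initial Consonant Epenthesis: [ohugpoh] → [tohugpoh]
  (2) Progressive Voicing Assimilation: [tohugpoh] → [tohugboh]
/pesayite/:
  (1) Initial Consonant Epenthesis: no change — [pesayite]
  (2) Progressive Voicing Assimilation: no change — [pesayite]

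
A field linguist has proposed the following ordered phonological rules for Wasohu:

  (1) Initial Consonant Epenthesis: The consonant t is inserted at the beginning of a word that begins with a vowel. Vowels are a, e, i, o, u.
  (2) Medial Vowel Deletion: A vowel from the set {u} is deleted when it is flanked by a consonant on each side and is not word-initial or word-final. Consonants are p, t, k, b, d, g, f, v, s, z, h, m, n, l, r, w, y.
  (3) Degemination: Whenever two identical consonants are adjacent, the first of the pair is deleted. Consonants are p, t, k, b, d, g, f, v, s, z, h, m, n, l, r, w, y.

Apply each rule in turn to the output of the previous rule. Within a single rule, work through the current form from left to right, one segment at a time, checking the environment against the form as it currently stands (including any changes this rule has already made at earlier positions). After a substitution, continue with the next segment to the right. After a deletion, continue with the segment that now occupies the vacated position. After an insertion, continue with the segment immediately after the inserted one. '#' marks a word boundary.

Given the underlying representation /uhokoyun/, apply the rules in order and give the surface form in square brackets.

[thokoyn]

(1) Initial Consonant Epenthesis: [uhokoyun] → [tuhokoyun]
(2) Medial Vowel Deletion: [tuhokoyun] → [thokoyn]
(3) Degemination: no change — [thokoyn]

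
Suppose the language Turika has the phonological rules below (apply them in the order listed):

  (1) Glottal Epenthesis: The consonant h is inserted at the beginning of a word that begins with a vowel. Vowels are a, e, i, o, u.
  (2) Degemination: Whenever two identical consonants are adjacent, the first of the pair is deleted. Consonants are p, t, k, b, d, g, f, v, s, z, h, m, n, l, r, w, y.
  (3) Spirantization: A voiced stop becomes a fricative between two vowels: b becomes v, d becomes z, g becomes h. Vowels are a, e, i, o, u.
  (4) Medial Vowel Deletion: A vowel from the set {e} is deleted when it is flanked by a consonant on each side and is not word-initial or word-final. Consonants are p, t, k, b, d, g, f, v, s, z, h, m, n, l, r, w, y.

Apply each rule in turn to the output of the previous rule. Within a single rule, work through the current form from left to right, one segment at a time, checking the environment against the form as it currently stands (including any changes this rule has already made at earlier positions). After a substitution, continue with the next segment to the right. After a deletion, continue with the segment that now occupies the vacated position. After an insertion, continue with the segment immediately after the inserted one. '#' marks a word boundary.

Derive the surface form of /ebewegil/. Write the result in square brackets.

(1) Glottal Epenthesis: [ebewegil] → [hebewegil]
(2) Degemination: no change — [hebewegil]
(3) Spirantization: [hebewegil] → [hevewehil]
(4) Medial Vowel Deletion: [hevewehil] → [hvwhil]

[hvwhil]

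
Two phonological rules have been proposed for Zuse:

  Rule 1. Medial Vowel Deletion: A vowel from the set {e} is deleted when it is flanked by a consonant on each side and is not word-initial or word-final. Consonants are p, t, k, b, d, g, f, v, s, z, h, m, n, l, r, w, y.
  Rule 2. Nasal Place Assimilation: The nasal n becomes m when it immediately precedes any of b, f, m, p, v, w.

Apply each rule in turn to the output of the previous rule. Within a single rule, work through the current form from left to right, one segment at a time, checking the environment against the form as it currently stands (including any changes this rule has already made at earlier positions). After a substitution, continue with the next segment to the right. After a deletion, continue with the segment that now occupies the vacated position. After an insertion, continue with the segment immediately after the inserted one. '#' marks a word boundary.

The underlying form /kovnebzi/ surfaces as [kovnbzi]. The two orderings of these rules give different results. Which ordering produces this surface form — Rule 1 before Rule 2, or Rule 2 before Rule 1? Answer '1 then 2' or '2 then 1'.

Order 1 then 2:
  1 Medial Vowel Deletion: [kovnebzi] → [kovnbzi]
  2 Nasal Place Assimilation: [kovnbzi] → [kovmbzi]
  result: [kovmbzi]
Order 2 then 1:
  2 Nasal Place Assimilation: no change — [kovnebzi]
  1 Medial Vowel Deletion: [kovnebzi] → [kovnbzi]
  result: [kovnbzi]

2 then 1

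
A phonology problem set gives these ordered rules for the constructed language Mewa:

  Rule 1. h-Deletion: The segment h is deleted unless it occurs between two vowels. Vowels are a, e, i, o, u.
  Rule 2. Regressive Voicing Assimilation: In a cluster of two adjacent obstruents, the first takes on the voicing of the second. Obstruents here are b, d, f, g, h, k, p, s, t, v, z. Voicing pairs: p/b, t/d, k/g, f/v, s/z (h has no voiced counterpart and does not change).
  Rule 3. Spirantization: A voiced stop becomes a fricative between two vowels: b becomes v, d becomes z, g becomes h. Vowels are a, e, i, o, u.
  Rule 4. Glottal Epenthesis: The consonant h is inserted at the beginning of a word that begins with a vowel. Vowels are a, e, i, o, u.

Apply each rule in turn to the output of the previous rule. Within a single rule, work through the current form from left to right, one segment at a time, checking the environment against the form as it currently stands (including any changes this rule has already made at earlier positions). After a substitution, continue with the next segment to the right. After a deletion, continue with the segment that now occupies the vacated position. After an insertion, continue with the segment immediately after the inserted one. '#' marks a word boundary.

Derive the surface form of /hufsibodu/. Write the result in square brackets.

[hufsivozu]

Rule 1 h-Deletion: [hufsibodu] → [ufsibodu]
Rule 2 Regressive Voicing Assimilation: no change — [ufsibodu]
Rule 3 Spirantization: [ufsibodu] → [ufsivozu]
Rule 4 Glottal Epenthesis: [ufsivozu] → [hufsivozu]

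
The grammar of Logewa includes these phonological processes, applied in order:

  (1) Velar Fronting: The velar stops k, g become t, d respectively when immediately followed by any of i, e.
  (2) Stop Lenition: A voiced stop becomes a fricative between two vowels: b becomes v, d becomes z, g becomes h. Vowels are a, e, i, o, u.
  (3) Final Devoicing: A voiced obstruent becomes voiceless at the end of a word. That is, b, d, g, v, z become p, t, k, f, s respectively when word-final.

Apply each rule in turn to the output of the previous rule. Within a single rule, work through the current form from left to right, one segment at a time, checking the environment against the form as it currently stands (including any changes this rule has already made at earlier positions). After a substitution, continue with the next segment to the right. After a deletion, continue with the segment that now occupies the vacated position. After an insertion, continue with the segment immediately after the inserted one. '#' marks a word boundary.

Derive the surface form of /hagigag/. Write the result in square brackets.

(1) Velar Fronting: [hagigag] → [hadigag]
(2) Stop Lenition: [hadigag] → [hazihag]
(3) Final Devoicing: [hazihag] → [hazihak]

[hazihak]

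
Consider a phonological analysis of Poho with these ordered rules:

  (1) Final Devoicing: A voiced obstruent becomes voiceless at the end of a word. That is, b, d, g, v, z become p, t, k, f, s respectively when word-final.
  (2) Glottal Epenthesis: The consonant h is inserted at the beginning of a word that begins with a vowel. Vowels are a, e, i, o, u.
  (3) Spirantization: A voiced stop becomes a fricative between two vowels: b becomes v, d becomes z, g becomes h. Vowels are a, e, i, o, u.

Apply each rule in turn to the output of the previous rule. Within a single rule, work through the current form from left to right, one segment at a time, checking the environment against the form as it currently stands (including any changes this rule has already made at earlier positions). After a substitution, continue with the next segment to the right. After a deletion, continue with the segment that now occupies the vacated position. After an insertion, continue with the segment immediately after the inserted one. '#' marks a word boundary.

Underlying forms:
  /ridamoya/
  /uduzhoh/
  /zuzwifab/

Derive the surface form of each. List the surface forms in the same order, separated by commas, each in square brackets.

/ridamoya/:
  (1) Final Devoicing: no change — [ridamoya]
  (2) Glottal Epenthesis: no change — [ridamoya]
  (3) Spirantization: [ridamoya] → [rizamoya]
/uduzhoh/:
  (1) Final Devoicing: no change — [uduzhoh]
  (2) Glottal Epenthesis: [uduzhoh] → [huduzhoh]
  (3) Spirantization: [huduzhoh] → [huzuzhoh]
/zuzwifab/:
  (1) Final Devoicing: [zuzwifab] → [zuzwifap]
  (2) Glottal Epenthesis: no change — [zuzwifap]
  (3) Spirantization: no change — [zuzwifap]

[rizamoya], [huzuzhoh], [zuzwifap]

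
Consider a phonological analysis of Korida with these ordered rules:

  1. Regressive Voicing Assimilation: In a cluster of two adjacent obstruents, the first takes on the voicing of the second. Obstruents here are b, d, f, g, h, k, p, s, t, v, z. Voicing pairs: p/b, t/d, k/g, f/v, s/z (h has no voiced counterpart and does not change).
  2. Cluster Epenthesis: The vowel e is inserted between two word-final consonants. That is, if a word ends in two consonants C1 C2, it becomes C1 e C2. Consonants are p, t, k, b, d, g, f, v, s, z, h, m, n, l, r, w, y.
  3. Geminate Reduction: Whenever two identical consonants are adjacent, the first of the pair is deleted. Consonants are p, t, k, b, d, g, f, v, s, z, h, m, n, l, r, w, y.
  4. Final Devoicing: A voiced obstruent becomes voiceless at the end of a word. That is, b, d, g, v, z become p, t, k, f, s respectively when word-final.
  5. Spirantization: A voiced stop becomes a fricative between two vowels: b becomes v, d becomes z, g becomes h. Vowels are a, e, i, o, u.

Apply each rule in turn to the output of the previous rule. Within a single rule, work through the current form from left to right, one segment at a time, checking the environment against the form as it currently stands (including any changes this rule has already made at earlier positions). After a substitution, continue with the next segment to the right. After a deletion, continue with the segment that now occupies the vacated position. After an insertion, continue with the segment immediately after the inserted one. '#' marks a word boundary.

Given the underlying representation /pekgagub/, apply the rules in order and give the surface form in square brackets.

1 Regressive Voicing Assimilation: [pekgagub] → [peggagub]
2 Cluster Epenthesis: no change — [peggagub]
3 Geminate Reduction: [peggagub] → [pegagub]
4 Final Devoicing: [pegagub] → [pegagup]
5 Spirantization: [pegagup] → [pehahup]

[pehahup]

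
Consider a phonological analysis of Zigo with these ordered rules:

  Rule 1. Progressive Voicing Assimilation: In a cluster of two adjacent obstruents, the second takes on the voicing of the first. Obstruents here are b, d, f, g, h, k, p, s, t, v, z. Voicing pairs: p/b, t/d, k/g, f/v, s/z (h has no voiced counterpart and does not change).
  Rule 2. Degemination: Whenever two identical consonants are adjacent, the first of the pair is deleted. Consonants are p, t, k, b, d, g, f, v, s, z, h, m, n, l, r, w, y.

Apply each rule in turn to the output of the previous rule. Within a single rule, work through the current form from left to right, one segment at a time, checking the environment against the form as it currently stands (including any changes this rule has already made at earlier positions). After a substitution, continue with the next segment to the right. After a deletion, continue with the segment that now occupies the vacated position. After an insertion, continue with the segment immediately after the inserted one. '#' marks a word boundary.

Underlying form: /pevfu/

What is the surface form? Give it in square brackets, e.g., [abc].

Rule 1 Progressive Voicing Assimilation: [pevfu] → [pevvu]
Rule 2 Degemination: [pevvu] → [pevu]

[pevu]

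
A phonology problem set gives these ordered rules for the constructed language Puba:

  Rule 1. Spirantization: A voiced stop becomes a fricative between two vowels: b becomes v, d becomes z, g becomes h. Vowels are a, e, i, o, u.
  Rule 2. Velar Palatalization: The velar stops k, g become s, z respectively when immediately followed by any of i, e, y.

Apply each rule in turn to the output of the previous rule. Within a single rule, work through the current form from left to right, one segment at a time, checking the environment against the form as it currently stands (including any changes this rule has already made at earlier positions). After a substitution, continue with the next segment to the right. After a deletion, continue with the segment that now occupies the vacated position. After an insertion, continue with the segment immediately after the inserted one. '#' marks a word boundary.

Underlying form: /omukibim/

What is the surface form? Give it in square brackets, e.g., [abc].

[omusivim]

Rule 1 Spirantization: [omukibim] → [omukivim]
Rule 2 Velar Palatalization: [omukivim] → [omusivim]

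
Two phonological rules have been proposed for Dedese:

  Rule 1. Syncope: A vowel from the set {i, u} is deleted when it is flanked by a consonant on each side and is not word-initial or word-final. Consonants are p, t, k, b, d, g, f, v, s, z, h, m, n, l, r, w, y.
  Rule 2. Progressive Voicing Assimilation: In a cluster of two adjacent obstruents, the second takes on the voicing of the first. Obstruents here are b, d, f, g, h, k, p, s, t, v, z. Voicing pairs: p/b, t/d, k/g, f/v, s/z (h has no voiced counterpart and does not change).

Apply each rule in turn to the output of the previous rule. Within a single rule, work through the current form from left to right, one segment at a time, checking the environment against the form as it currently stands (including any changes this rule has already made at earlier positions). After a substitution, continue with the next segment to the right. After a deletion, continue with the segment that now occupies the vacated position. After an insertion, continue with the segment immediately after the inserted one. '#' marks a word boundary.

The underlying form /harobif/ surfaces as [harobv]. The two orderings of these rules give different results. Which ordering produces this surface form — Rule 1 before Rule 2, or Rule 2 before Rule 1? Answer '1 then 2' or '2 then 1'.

1 then 2

Order 1 then 2:
  1 Syncope: [harobif] → [harobf]
  2 Progressive Voicing Assimilation: [harobf] → [harobv]
  result: [harobv]
Order 2 then 1:
  2 Progressive Voicing Assimilation: no change — [harobif]
  1 Syncope: [harobif] → [harobf]
  result: [harobf]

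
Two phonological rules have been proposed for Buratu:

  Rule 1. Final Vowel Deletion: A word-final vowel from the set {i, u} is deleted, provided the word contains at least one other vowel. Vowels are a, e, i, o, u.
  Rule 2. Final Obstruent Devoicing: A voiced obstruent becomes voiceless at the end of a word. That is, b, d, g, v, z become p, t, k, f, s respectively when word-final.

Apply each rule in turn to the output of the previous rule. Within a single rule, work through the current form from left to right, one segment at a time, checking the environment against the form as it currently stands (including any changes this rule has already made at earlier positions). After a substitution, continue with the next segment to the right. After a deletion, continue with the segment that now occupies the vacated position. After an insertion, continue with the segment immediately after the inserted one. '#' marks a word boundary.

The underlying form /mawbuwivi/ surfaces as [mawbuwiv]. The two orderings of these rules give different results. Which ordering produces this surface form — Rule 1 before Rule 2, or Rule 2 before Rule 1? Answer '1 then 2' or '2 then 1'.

Order 1 then 2:
  1 Final Vowel Deletion: [mawbuwivi] → [mawbuwiv]
  2 Final Obstruent Devoicing: [mawbuwiv] → [mawbuwif]
  result: [mawbuwif]
Order 2 then 1:
  2 Final Obstruent Devoicing: no change — [mawbuwivi]
  1 Final Vowel Deletion: [mawbuwivi] → [mawbuwiv]
  result: [mawbuwiv]

2 then 1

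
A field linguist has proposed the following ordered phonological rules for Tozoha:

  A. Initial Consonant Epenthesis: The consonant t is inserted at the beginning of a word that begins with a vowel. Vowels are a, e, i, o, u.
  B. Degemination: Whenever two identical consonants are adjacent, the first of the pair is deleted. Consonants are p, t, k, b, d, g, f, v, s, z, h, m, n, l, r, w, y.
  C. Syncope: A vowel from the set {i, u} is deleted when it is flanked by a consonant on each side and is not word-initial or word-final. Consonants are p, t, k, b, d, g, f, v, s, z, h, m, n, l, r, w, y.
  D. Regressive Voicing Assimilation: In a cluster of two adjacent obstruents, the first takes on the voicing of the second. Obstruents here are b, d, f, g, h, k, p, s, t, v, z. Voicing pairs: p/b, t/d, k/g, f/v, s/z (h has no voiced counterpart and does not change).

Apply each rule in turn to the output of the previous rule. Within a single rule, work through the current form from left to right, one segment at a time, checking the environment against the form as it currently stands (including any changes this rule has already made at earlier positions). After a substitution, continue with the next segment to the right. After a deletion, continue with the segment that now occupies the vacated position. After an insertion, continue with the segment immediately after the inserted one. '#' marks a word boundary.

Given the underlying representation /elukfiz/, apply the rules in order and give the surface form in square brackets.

[telkvz]

A Initial Consonant Epenthesis: [elukfiz] → [telukfiz]
B Degemination: no change — [telukfiz]
C Syncope: [telukfiz] → [telkfz]
D Regressive Voicing Assimilation: [telkfz] → [telkvz]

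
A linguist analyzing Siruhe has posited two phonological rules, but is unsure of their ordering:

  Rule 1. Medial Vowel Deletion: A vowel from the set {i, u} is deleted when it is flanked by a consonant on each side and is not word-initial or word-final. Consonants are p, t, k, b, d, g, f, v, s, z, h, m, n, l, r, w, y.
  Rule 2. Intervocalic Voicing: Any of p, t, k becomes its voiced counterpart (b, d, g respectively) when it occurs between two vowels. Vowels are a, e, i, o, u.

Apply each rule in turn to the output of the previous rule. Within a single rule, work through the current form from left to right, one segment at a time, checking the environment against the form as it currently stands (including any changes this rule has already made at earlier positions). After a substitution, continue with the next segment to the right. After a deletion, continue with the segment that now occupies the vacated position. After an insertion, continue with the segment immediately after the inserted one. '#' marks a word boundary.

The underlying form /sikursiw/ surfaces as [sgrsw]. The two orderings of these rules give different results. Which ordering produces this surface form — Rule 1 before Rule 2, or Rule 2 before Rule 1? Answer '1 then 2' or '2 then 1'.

2 then 1

Order 1 then 2:
  1 Medial Vowel Deletion: [sikursiw] → [skrsw]
  2 Intervocalic Voicing: no change — [skrsw]
  result: [skrsw]
Order 2 then 1:
  2 Intervocalic Voicing: [sikursiw] → [sigursiw]
  1 Medial Vowel Deletion: [sigursiw] → [sgrsw]
  result: [sgrsw]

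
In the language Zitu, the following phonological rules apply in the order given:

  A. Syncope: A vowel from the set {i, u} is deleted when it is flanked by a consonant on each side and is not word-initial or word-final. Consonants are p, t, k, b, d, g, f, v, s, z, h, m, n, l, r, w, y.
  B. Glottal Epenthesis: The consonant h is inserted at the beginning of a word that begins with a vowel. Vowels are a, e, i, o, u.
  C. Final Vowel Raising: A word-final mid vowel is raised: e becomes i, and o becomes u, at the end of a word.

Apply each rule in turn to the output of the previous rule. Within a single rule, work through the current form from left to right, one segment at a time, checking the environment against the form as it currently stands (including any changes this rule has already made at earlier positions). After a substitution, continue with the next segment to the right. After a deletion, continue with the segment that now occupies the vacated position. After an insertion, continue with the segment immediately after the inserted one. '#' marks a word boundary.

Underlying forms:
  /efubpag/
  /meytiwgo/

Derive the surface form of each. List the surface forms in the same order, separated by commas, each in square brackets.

/efubpag/:
  A Syncope: [efubpag] → [efbpag]
  B Glottal Epenthesis: [efbpag] → [hefbpag]
  C Final Vowel Raising: no change — [hefbpag]
/meytiwgo/:
  A Syncope: [meytiwgo] → [meytwgo]
  B Glottal Epenthesis: no change — [meytwgo]
  C Final Vowel Raising: [meytwgo] → [meytwgu]

[hefbpag], [meytwgu]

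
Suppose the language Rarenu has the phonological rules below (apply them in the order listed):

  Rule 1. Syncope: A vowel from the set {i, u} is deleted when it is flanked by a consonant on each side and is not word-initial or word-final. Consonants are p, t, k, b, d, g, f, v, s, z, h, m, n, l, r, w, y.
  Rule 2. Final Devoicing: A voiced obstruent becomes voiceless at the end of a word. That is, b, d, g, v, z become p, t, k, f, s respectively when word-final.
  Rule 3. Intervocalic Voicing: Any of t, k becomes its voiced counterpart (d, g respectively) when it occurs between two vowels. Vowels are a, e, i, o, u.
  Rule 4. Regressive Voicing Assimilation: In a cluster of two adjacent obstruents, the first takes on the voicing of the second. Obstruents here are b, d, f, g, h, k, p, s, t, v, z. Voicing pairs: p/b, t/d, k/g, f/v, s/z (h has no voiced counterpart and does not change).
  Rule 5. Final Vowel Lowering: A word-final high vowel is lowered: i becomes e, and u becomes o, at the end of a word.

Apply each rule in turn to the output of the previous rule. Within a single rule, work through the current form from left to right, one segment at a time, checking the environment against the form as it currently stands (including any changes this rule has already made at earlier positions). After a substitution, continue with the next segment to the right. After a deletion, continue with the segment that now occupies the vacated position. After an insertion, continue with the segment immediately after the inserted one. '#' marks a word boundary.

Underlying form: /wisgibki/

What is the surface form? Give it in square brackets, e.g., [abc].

Rule 1 Syncope: [wisgibki] → [wsgbki]
Rule 2 Final Devoicing: no change — [wsgbki]
Rule 3 Intervocalic Voicing: no change — [wsgbki]
Rule 4 Regressive Voicing Assimilation: [wsgbki] → [wzgpki]
Rule 5 Final Vowel Lowering: [wzgpki] → [wzgpke]

[wzgpke]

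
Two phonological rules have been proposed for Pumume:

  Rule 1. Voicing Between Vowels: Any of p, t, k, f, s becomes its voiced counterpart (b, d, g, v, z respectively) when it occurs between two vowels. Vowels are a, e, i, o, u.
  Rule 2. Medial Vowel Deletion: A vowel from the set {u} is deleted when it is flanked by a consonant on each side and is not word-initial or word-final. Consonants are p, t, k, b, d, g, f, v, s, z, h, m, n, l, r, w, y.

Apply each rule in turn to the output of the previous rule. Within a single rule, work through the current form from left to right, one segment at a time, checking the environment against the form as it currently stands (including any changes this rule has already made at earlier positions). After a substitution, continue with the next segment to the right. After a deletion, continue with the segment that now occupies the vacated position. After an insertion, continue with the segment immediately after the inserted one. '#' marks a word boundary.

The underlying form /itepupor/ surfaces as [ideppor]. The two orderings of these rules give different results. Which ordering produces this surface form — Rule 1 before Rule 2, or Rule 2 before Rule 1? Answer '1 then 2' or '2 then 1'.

Order 1 then 2:
  1 Voicing Between Vowels: [itepupor] → [idebubor]
  2 Medial Vowel Deletion: [idebubor] → [idebbor]
  result: [idebbor]
Order 2 then 1:
  2 Medial Vowel Deletion: [itepupor] → [iteppor]
  1 Voicing Between Vowels: [iteppor] → [ideppor]
  result: [ideppor]

2 then 1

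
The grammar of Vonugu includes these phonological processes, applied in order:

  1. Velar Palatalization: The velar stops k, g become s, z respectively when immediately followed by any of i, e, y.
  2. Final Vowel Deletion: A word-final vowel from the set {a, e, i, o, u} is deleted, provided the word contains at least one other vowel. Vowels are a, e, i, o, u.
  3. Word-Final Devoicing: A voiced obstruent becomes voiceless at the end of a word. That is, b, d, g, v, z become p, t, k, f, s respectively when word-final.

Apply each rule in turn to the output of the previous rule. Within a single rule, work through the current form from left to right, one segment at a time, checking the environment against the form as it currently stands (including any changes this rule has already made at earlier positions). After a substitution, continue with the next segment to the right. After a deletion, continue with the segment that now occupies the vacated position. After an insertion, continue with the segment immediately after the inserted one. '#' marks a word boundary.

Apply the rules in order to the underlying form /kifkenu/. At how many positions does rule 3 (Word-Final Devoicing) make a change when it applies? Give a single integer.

1 Velar Palatalization: [kifkenu] → [sifsenu]
2 Final Vowel Deletion: [sifsenu] → [sifsen]
3 Word-Final Devoicing: no change — [sifsen]
Rule 3 changed 0 position(s).

0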